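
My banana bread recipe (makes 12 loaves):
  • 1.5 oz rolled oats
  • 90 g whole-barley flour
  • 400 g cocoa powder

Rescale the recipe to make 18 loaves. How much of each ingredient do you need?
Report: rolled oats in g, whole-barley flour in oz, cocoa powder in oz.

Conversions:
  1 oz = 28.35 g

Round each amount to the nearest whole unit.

rolled oats: 64 g; whole-barley flour: 5 oz; cocoa powder: 21 oz

Scaling factor: 18/12 = 3/2 = 1.5.
rolled oats: 1.5 oz × 3/2 × 28.35 g/oz ≈ 64 g
whole-barley flour: 90 g × 3/2 ÷ 28.35 g/oz ≈ 5 oz
cocoa powder: 400 g × 3/2 ÷ 28.35 g/oz ≈ 21 oz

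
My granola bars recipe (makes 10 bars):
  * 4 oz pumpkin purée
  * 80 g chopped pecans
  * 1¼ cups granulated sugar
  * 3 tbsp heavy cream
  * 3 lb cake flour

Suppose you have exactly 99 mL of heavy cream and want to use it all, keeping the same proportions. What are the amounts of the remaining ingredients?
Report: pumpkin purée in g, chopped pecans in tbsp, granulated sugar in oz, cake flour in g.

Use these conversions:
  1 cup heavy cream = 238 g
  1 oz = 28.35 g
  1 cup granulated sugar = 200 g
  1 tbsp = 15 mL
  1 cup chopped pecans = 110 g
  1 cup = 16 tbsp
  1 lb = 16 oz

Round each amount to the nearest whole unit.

pumpkin purée: 249 g; chopped pecans: 26 tbsp; granulated sugar: 19 oz; cake flour: 2994 g

The original recipe has 45 mL of heavy cream, so the scaling factor is 99 ÷ 45 = 11/5 = 2.2.
pumpkin purée: 4 oz × 11/5 × 28.35 g/oz ≈ 249 g
chopped pecans: 80 g × 11/5 ÷ 110 g/cup × 16 tbsp/cup ≈ 26 tbsp
granulated sugar: 1.25 cup × 11/5 × 200 g/cup ÷ 28.35 g/oz ≈ 19 oz
cake flour: 3 lb × 11/5 × 16 oz/lb × 28.35 g/oz ≈ 2994 g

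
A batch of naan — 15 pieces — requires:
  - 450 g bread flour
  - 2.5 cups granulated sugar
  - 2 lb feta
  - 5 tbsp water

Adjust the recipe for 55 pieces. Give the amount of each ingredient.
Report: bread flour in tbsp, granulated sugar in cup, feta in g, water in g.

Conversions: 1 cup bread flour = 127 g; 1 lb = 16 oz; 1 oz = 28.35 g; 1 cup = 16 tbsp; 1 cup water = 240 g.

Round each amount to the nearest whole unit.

Scaling factor: 55/15 = 11/3.
bread flour: 450 g × 11/3 ÷ 127 g/cup × 16 tbsp/cup ≈ 208 tbsp
granulated sugar: 2.5 cup × 11/3 ≈ 9 cup
feta: 2 lb × 11/3 × 16 oz/lb × 28.35 g/oz ≈ 3326 g
water: 5 tbsp × 11/3 ÷ 16 tbsp/cup × 240 g/cup = 275 g

bread flour: 208 tbsp; granulated sugar: 9 cup; feta: 3326 g; water: 275 g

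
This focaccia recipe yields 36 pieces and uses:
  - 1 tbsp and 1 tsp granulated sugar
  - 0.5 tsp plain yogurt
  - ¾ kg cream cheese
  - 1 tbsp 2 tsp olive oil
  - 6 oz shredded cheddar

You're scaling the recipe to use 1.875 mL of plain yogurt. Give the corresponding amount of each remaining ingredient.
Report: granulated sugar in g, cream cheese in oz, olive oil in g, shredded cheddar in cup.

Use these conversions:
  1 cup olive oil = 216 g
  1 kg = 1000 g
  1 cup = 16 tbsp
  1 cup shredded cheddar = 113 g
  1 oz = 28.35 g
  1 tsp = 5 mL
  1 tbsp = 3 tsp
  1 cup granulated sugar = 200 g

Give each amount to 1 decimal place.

The original recipe has 2.5 mL of plain yogurt, so the scaling factor is 1.875 ÷ 2.5 = 3/4 = 0.75.
granulated sugar: (1 tbsp + 1 tsp = 4/3 tbsp) × 3/4 ÷ 16 tbsp/cup × 200 g/cup = 12.5 g
cream cheese: 0.75 kg × 3/4 × 1000 g/kg ÷ 28.35 g/oz ≈ 19.8 oz
olive oil: (1 tbsp + 2 tsp = 5/3 tbsp) × 3/4 ÷ 16 tbsp/cup × 216 g/cup ≈ 16.9 g
shredded cheddar: 6 oz × 3/4 × 28.35 g/oz ÷ 113 g/cup ≈ 1.1 cup

granulated sugar: 12.5 g; cream cheese: 19.8 oz; olive oil: 16.9 g; shredded cheddar: 1.1 cup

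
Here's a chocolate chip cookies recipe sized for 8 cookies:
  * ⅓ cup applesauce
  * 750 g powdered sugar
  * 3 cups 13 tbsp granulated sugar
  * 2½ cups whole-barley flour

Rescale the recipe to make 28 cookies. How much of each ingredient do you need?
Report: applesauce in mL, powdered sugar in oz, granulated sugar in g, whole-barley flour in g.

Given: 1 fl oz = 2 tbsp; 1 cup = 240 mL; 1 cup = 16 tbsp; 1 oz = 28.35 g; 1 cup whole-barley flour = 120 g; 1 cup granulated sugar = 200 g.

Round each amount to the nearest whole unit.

Scaling factor: 28/8 = 7/2 = 3.5.
applesauce: 1/3 cup × 7/2 × 240 mL/cup = 280 mL
powdered sugar: 750 g × 7/2 ÷ 28.35 g/oz ≈ 93 oz
granulated sugar: (3 cup + 13 tbsp = 3.8125 cup) × 7/2 × 200 g/cup ≈ 2669 g
whole-barley flour: 2.5 cup × 7/2 × 120 g/cup = 1050 g

applesauce: 280 mL; powdered sugar: 93 oz; granulated sugar: 2669 g; whole-barley flour: 1050 g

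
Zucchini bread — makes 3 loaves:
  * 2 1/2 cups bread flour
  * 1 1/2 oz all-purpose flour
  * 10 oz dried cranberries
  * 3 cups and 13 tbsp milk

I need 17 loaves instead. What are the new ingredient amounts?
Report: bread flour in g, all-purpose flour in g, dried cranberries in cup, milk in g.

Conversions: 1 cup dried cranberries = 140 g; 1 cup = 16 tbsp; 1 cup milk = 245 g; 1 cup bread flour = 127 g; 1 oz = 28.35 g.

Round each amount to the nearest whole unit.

bread flour: 1799 g; all-purpose flour: 241 g; dried cranberries: 11 cup; milk: 5293 g

Scaling factor: 17/3.
bread flour: 2.5 cup × 17/3 × 127 g/cup ≈ 1799 g
all-purpose flour: 1.5 oz × 17/3 × 28.35 g/oz ≈ 241 g
dried cranberries: 10 oz × 17/3 × 28.35 g/oz ÷ 140 g/cup ≈ 11 cup
milk: (3 cup + 13 tbsp = 3.8125 cup) × 17/3 × 245 g/cup ≈ 5293 g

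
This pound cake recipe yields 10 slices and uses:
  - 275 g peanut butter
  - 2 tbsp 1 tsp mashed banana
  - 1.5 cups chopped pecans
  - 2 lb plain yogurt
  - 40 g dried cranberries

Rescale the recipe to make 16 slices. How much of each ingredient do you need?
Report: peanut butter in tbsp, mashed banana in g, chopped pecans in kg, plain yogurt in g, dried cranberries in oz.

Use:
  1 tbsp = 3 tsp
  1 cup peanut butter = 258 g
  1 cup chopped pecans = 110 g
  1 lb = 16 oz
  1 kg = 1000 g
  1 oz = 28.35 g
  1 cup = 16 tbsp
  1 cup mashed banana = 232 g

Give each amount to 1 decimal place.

peanut butter: 27.3 tbsp; mashed banana: 54.1 g; chopped pecans: 0.3 kg; plain yogurt: 1451.5 g; dried cranberries: 2.3 oz

Scaling factor: 16/10 = 8/5 = 1.6.
peanut butter: 275 g × 8/5 ÷ 258 g/cup × 16 tbsp/cup ≈ 27.3 tbsp
mashed banana: (2 tbsp + 1 tsp = 7/3 tbsp) × 8/5 ÷ 16 tbsp/cup × 232 g/cup ≈ 54.1 g
chopped pecans: 1.5 cup × 8/5 × 110 g/cup ÷ 1000 g/kg ≈ 0.3 kg
plain yogurt: 2 lb × 8/5 × 16 oz/lb × 28.35 g/oz ≈ 1451.5 g
dried cranberries: 40 g × 8/5 ÷ 28.35 g/oz ≈ 2.3 oz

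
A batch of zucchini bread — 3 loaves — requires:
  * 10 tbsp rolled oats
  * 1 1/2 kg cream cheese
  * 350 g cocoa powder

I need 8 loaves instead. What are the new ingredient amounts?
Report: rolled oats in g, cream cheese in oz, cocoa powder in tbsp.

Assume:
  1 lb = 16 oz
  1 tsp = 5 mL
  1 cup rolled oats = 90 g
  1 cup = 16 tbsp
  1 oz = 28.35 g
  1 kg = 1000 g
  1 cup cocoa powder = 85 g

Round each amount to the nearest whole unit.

Scaling factor: 8/3.
rolled oats: 10 tbsp × 8/3 ÷ 16 tbsp/cup × 90 g/cup = 150 g
cream cheese: 1.5 kg × 8/3 × 1000 g/kg ÷ 28.35 g/oz ≈ 141 oz
cocoa powder: 350 g × 8/3 ÷ 85 g/cup × 16 tbsp/cup ≈ 176 tbsp

rolled oats: 150 g; cream cheese: 141 oz; cocoa powder: 176 tbsp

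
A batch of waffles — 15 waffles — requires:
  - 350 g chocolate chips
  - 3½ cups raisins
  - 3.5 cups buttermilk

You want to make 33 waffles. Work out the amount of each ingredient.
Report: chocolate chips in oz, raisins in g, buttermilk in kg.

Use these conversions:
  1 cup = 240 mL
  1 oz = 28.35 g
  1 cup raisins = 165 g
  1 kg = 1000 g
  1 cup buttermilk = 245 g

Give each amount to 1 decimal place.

Scaling factor: 33/15 = 11/5 = 2.2.
chocolate chips: 350 g × 11/5 ÷ 28.35 g/oz ≈ 27.2 oz
raisins: 3.5 cup × 11/5 × 165 g/cup = 1270.5 g
buttermilk: 3.5 cup × 11/5 × 245 g/cup ÷ 1000 g/kg ≈ 1.9 kg

chocolate chips: 27.2 oz; raisins: 1270.5 g; buttermilk: 1.9 kg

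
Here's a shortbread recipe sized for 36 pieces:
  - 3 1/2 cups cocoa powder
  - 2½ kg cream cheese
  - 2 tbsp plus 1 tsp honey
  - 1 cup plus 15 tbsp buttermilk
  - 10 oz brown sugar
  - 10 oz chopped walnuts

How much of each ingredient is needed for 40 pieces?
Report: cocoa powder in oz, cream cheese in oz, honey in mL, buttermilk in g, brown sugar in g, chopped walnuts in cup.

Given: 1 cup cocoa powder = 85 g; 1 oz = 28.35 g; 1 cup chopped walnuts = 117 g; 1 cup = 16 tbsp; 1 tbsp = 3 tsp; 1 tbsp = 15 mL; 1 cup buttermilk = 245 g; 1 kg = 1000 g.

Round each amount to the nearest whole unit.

Scaling factor: 40/36 = 10/9.
cocoa powder: 3.5 cup × 10/9 × 85 g/cup ÷ 28.35 g/oz ≈ 12 oz
cream cheese: 2.5 kg × 10/9 × 1000 g/kg ÷ 28.35 g/oz ≈ 98 oz
honey: (2 tbsp + 1 tsp = 7/3 tbsp) × 10/9 × 15 mL/tbsp ≈ 39 mL
buttermilk: (1 cup + 15 tbsp = 1.9375 cup) × 10/9 × 245 g/cup ≈ 527 g
brown sugar: 10 oz × 10/9 × 28.35 g/oz = 315 g
chopped walnuts: 10 oz × 10/9 × 28.35 g/oz ÷ 117 g/cup ≈ 3 cup

cocoa powder: 12 oz; cream cheese: 98 oz; honey: 39 mL; buttermilk: 527 g; brown sugar: 315 g; chopped walnuts: 3 cup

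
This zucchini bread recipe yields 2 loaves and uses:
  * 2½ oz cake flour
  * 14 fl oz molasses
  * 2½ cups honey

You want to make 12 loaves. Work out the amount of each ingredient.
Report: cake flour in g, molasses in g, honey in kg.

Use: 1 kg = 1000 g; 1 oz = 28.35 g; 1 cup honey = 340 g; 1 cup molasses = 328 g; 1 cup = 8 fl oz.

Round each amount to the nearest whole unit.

cake flour: 425 g; molasses: 3444 g; honey: 5 kg

Scaling factor: 12/2 = 6.
cake flour: 2.5 oz × 6 × 28.35 g/oz ≈ 425 g
molasses: 14 fl oz × 6 ÷ 8 fl oz/cup × 328 g/cup = 3444 g
honey: 2.5 cup × 6 × 340 g/cup ÷ 1000 g/kg ≈ 5 kg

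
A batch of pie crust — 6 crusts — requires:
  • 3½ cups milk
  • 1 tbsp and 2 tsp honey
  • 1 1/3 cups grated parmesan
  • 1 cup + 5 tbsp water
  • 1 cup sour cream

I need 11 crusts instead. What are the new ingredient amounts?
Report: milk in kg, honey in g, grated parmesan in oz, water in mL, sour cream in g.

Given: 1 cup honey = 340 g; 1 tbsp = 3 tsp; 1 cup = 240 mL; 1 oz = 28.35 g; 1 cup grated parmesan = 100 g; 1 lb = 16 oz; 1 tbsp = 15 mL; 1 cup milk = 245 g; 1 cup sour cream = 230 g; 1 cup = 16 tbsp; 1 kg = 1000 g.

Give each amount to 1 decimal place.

milk: 1.6 kg; honey: 64.9 g; grated parmesan: 8.6 oz; water: 577.5 mL; sour cream: 421.7 g

Scaling factor: 11/6.
milk: 3.5 cup × 11/6 × 245 g/cup ÷ 1000 g/kg ≈ 1.6 kg
honey: (1 tbsp + 2 tsp = 5/3 tbsp) × 11/6 ÷ 16 tbsp/cup × 340 g/cup ≈ 64.9 g
grated parmesan: 4/3 cup × 11/6 × 100 g/cup ÷ 28.35 g/oz ≈ 8.6 oz
water: (1 cup + 5 tbsp = 1.3125 cup) × 11/6 × 240 mL/cup = 577.5 mL
sour cream: 1 cup × 11/6 × 230 g/cup ≈ 421.7 g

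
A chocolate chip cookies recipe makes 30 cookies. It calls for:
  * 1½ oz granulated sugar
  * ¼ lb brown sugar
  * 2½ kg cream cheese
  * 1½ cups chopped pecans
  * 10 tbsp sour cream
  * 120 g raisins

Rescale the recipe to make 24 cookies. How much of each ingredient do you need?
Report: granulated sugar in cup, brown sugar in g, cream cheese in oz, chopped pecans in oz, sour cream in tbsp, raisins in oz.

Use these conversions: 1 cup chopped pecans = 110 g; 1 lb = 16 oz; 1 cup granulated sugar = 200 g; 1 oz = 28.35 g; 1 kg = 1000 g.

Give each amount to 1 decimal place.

granulated sugar: 0.2 cup; brown sugar: 90.7 g; cream cheese: 70.5 oz; chopped pecans: 4.7 oz; sour cream: 8.0 tbsp; raisins: 3.4 oz

Scaling factor: 24/30 = 4/5 = 0.8.
granulated sugar: 1.5 oz × 4/5 × 28.35 g/oz ÷ 200 g/cup ≈ 0.2 cup
brown sugar: 0.25 lb × 4/5 × 16 oz/lb × 28.35 g/oz ≈ 90.7 g
cream cheese: 2.5 kg × 4/5 × 1000 g/kg ÷ 28.35 g/oz ≈ 70.5 oz
chopped pecans: 1.5 cup × 4/5 × 110 g/cup ÷ 28.35 g/oz ≈ 4.7 oz
sour cream: 10 tbsp × 4/5 = 8.0 tbsp
raisins: 120 g × 4/5 ÷ 28.35 g/oz ≈ 3.4 oz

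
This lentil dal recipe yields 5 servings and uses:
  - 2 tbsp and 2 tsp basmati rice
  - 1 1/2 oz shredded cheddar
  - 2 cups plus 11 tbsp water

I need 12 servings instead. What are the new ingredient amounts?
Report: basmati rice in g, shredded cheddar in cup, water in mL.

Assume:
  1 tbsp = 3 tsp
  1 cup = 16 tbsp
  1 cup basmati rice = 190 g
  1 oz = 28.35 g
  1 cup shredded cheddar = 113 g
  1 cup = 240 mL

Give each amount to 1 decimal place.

basmati rice: 76.0 g; shredded cheddar: 0.9 cup; water: 1548.0 mL

Scaling factor: 12/5 = 2.4.
basmati rice: (2 tbsp + 2 tsp = 8/3 tbsp) × 12/5 ÷ 16 tbsp/cup × 190 g/cup = 76.0 g
shredded cheddar: 1.5 oz × 12/5 × 28.35 g/oz ÷ 113 g/cup ≈ 0.9 cup
water: (2 cup + 11 tbsp = 2.6875 cup) × 12/5 × 240 mL/cup = 1548.0 mL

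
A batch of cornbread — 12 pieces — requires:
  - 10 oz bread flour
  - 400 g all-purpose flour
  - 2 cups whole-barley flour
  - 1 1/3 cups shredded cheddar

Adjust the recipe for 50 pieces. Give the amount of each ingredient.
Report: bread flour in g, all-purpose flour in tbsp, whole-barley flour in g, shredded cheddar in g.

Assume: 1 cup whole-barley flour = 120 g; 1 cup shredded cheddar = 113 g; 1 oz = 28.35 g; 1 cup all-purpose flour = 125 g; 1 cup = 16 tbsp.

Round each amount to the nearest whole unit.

bread flour: 1181 g; all-purpose flour: 213 tbsp; whole-barley flour: 1000 g; shredded cheddar: 628 g

Scaling factor: 50/12 = 25/6.
bread flour: 10 oz × 25/6 × 28.35 g/oz ≈ 1181 g
all-purpose flour: 400 g × 25/6 ÷ 125 g/cup × 16 tbsp/cup ≈ 213 tbsp
whole-barley flour: 2 cup × 25/6 × 120 g/cup = 1000 g
shredded cheddar: 4/3 cup × 25/6 × 113 g/cup ≈ 628 g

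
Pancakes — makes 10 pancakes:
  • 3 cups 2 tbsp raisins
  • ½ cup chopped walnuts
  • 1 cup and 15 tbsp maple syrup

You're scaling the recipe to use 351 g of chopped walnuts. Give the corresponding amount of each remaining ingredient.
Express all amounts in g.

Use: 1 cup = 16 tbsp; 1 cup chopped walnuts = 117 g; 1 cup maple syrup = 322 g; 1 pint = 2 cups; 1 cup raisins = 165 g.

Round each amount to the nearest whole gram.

raisins: 3094 g; maple syrup: 3743 g

The original recipe has 58.5 g of chopped walnuts, so the scaling factor is 351 ÷ 58.5 = 6.
raisins: (3 cup + 2 tbsp = 3.125 cup) × 6 × 165 g/cup ≈ 3094 g
maple syrup: (1 cup + 15 tbsp = 1.9375 cup) × 6 × 322 g/cup ≈ 3743 g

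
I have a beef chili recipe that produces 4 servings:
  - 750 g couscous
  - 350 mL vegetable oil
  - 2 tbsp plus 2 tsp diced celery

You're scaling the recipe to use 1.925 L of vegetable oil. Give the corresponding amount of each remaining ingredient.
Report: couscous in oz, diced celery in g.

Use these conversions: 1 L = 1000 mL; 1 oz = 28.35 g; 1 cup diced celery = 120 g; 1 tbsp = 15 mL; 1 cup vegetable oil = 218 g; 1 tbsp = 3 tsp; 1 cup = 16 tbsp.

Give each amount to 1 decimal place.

couscous: 145.5 oz; diced celery: 110.0 g

The original recipe has 0.35 L of vegetable oil, so the scaling factor is 1.925 ÷ 0.35 = 11/2 = 5.5.
couscous: 750 g × 11/2 ÷ 28.35 g/oz ≈ 145.5 oz
diced celery: (2 tbsp + 2 tsp = 8/3 tbsp) × 11/2 ÷ 16 tbsp/cup × 120 g/cup = 110.0 g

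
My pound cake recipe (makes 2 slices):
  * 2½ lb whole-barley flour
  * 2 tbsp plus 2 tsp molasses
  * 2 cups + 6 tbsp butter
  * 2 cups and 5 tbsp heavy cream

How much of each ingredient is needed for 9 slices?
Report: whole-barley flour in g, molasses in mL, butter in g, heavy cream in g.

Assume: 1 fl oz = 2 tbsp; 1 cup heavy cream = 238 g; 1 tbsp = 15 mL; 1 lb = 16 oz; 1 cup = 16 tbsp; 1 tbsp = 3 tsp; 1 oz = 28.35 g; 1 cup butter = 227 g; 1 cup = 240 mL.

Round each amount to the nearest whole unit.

Scaling factor: 9/2 = 4.5.
whole-barley flour: 2.5 lb × 9/2 × 16 oz/lb × 28.35 g/oz = 5103 g
molasses: (2 tbsp + 2 tsp = 8/3 tbsp) × 9/2 × 15 mL/tbsp = 180 mL
butter: (2 cup + 6 tbsp = 2.375 cup) × 9/2 × 227 g/cup ≈ 2426 g
heavy cream: (2 cup + 5 tbsp = 2.3125 cup) × 9/2 × 238 g/cup ≈ 2477 g

whole-barley flour: 5103 g; molasses: 180 mL; butter: 2426 g; heavy cream: 2477 g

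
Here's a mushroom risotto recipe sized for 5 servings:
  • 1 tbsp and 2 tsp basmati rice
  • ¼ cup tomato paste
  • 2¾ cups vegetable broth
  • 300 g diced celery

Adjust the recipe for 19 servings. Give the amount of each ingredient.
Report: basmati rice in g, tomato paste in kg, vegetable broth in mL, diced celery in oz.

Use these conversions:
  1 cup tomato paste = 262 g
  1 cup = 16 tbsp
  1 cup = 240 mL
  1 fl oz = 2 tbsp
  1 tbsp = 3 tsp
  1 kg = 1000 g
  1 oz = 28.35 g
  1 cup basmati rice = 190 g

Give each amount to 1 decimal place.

basmati rice: 75.2 g; tomato paste: 0.2 kg; vegetable broth: 2508.0 mL; diced celery: 40.2 oz

Scaling factor: 19/5 = 3.8.
basmati rice: (1 tbsp + 2 tsp = 5/3 tbsp) × 19/5 ÷ 16 tbsp/cup × 190 g/cup ≈ 75.2 g
tomato paste: 0.25 cup × 19/5 × 262 g/cup ÷ 1000 g/kg ≈ 0.2 kg
vegetable broth: 2.75 cup × 19/5 × 240 mL/cup = 2508.0 mL
diced celery: 300 g × 19/5 ÷ 28.35 g/oz ≈ 40.2 oz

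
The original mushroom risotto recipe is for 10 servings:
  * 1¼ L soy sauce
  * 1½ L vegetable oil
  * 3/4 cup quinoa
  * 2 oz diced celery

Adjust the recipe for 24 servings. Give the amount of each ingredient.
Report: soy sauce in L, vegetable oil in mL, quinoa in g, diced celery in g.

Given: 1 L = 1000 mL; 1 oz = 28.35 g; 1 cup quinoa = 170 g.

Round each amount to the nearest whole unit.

soy sauce: 3 L; vegetable oil: 3600 mL; quinoa: 306 g; diced celery: 136 g

Scaling factor: 24/10 = 12/5 = 2.4.
soy sauce: 1.25 L × 12/5 = 3 L
vegetable oil: 1.5 L × 12/5 × 1000 mL/L = 3600 mL
quinoa: 0.75 cup × 12/5 × 170 g/cup = 306 g
diced celery: 2 oz × 12/5 × 28.35 g/oz ≈ 136 g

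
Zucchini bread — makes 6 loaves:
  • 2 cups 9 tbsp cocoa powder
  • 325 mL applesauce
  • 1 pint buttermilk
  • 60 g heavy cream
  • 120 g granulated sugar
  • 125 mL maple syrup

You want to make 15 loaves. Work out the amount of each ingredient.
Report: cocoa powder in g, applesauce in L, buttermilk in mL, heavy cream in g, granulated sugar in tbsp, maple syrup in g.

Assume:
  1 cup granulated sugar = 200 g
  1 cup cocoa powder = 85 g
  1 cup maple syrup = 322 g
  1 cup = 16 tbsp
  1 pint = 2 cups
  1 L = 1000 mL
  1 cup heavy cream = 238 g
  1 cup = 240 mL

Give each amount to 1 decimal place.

cocoa powder: 544.5 g; applesauce: 0.8 L; buttermilk: 1200.0 mL; heavy cream: 150.0 g; granulated sugar: 24.0 tbsp; maple syrup: 419.3 g

Scaling factor: 15/6 = 5/2 = 2.5.
cocoa powder: (2 cup + 9 tbsp = 2.5625 cup) × 5/2 × 85 g/cup ≈ 544.5 g
applesauce: 325 mL × 5/2 ÷ 1000 mL/L ≈ 0.8 L
buttermilk: 1 pint × 5/2 × 2 cup/pint × 240 mL/cup = 1200.0 mL
heavy cream: 60 g × 5/2 = 150.0 g
granulated sugar: 120 g × 5/2 ÷ 200 g/cup × 16 tbsp/cup = 24.0 tbsp
maple syrup: 125 mL × 5/2 ÷ 240 mL/cup × 322 g/cup ≈ 419.3 g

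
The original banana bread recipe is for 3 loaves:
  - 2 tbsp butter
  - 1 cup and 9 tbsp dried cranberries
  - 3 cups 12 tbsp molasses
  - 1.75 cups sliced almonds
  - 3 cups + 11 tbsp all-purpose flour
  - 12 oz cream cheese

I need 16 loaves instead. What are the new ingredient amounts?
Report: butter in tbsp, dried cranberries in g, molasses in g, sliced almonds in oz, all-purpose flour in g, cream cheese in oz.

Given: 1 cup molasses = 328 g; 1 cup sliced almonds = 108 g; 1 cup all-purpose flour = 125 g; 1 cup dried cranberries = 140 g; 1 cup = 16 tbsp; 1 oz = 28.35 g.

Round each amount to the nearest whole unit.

Scaling factor: 16/3.
butter: 2 tbsp × 16/3 ≈ 11 tbsp
dried cranberries: (1 cup + 9 tbsp = 1.5625 cup) × 16/3 × 140 g/cup ≈ 1167 g
molasses: (3 cup + 12 tbsp = 3.75 cup) × 16/3 × 328 g/cup = 6560 g
sliced almonds: 1.75 cup × 16/3 × 108 g/cup ÷ 28.35 g/oz ≈ 36 oz
all-purpose flour: (3 cup + 11 tbsp = 3.6875 cup) × 16/3 × 125 g/cup ≈ 2458 g
cream cheese: 12 oz × 16/3 = 64 oz

butter: 11 tbsp; dried cranberries: 1167 g; molasses: 6560 g; sliced almonds: 36 oz; all-purpose flour: 2458 g; cream cheese: 64 oz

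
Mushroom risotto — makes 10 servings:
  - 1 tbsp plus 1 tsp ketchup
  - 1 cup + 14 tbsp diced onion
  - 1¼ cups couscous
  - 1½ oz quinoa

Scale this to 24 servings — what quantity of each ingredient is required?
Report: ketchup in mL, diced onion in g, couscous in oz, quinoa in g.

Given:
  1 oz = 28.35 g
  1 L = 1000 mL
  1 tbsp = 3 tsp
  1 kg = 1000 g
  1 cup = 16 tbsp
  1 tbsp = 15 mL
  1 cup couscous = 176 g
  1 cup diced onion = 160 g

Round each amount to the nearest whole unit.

Scaling factor: 24/10 = 12/5 = 2.4.
ketchup: (1 tbsp + 1 tsp = 4/3 tbsp) × 12/5 × 15 mL/tbsp = 48 mL
diced onion: (1 cup + 14 tbsp = 1.875 cup) × 12/5 × 160 g/cup = 720 g
couscous: 1.25 cup × 12/5 × 176 g/cup ÷ 28.35 g/oz ≈ 19 oz
quinoa: 1.5 oz × 12/5 × 28.35 g/oz ≈ 102 g

ketchup: 48 mL; diced onion: 720 g; couscous: 19 oz; quinoa: 102 g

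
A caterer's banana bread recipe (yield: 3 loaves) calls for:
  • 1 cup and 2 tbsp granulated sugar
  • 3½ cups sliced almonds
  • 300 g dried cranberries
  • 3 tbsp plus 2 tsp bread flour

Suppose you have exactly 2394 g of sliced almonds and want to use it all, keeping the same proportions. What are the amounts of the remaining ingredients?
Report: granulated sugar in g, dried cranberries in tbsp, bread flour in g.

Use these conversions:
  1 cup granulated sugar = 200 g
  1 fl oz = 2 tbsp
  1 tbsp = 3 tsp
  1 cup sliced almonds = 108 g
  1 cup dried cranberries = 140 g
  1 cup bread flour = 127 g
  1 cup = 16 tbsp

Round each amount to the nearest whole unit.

granulated sugar: 1425 g; dried cranberries: 217 tbsp; bread flour: 184 g

The original recipe has 378 g of sliced almonds, so the scaling factor is 2394 ÷ 378 = 19/3.
granulated sugar: (1 cup + 2 tbsp = 1.125 cup) × 19/3 × 200 g/cup = 1425 g
dried cranberries: 300 g × 19/3 ÷ 140 g/cup × 16 tbsp/cup ≈ 217 tbsp
bread flour: (3 tbsp + 2 tsp = 11/3 tbsp) × 19/3 ÷ 16 tbsp/cup × 127 g/cup ≈ 184 g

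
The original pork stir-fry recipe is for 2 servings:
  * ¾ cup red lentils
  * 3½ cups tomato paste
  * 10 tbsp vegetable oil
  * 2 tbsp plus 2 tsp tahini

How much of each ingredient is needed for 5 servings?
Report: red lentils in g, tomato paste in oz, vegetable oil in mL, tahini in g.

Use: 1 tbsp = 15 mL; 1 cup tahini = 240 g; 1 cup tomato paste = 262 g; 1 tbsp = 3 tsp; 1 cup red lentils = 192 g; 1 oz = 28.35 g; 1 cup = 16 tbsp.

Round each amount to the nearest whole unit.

Scaling factor: 5/2 = 2.5.
red lentils: 0.75 cup × 5/2 × 192 g/cup = 360 g
tomato paste: 3.5 cup × 5/2 × 262 g/cup ÷ 28.35 g/oz ≈ 81 oz
vegetable oil: 10 tbsp × 5/2 × 15 mL/tbsp = 375 mL
tahini: (2 tbsp + 2 tsp = 8/3 tbsp) × 5/2 ÷ 16 tbsp/cup × 240 g/cup = 100 g

red lentils: 360 g; tomato paste: 81 oz; vegetable oil: 375 mL; tahini: 100 g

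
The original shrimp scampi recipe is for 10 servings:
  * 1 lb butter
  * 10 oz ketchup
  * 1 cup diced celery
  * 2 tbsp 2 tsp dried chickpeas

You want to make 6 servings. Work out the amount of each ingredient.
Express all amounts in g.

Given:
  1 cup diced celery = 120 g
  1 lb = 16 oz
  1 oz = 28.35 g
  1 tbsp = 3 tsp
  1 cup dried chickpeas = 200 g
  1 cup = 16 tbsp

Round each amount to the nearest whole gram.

Scaling factor: 6/10 = 3/5 = 0.6.
butter: 1 lb × 3/5 × 16 oz/lb × 28.35 g/oz ≈ 272 g
ketchup: 10 oz × 3/5 × 28.35 g/oz ≈ 170 g
diced celery: 1 cup × 3/5 × 120 g/cup = 72 g
dried chickpeas: (2 tbsp + 2 tsp = 8/3 tbsp) × 3/5 ÷ 16 tbsp/cup × 200 g/cup = 20 g

butter: 272 g; ketchup: 170 g; diced celery: 72 g; dried chickpeas: 20 g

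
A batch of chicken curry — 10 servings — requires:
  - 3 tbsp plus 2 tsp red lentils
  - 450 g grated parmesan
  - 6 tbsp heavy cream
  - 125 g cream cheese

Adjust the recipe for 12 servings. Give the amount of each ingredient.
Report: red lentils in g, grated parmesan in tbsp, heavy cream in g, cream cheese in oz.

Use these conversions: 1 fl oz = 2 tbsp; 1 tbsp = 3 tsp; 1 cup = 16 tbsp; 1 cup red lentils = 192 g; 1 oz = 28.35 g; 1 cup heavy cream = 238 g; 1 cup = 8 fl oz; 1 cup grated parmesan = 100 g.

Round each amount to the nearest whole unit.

Scaling factor: 12/10 = 6/5 = 1.2.
red lentils: (3 tbsp + 2 tsp = 11/3 tbsp) × 6/5 ÷ 16 tbsp/cup × 192 g/cup ≈ 53 g
grated parmesan: 450 g × 6/5 ÷ 100 g/cup × 16 tbsp/cup ≈ 86 tbsp
heavy cream: 6 tbsp × 6/5 ÷ 16 tbsp/cup × 238 g/cup ≈ 107 g
cream cheese: 125 g × 6/5 ÷ 28.35 g/oz ≈ 5 oz

red lentils: 53 g; grated parmesan: 86 tbsp; heavy cream: 107 g; cream cheese: 5 oz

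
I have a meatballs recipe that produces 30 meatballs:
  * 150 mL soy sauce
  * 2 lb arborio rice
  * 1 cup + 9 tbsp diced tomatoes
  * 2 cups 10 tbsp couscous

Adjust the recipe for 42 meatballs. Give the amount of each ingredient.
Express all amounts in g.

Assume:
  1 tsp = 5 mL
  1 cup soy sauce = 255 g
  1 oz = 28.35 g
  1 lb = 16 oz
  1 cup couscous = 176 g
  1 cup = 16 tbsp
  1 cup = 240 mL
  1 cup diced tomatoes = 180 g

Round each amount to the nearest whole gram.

Scaling factor: 42/30 = 7/5 = 1.4.
soy sauce: 150 mL × 7/5 ÷ 240 mL/cup × 255 g/cup ≈ 223 g
arborio rice: 2 lb × 7/5 × 16 oz/lb × 28.35 g/oz ≈ 1270 g
diced tomatoes: (1 cup + 9 tbsp = 1.5625 cup) × 7/5 × 180 g/cup ≈ 394 g
couscous: (2 cup + 10 tbsp = 2.625 cup) × 7/5 × 176 g/cup ≈ 647 g

soy sauce: 223 g; arborio rice: 1270 g; diced tomatoes: 394 g; couscous: 647 g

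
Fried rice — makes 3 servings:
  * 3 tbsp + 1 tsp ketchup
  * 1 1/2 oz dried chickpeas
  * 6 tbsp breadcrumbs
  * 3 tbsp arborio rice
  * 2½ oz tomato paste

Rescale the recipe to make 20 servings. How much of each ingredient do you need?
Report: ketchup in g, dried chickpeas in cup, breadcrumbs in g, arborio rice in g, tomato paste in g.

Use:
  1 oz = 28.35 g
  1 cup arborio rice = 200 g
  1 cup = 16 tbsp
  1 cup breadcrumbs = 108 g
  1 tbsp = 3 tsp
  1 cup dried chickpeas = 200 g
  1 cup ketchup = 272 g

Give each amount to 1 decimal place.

Scaling factor: 20/3.
ketchup: (3 tbsp + 1 tsp = 10/3 tbsp) × 20/3 ÷ 16 tbsp/cup × 272 g/cup ≈ 377.8 g
dried chickpeas: 1.5 oz × 20/3 × 28.35 g/oz ÷ 200 g/cup ≈ 1.4 cup
breadcrumbs: 6 tbsp × 20/3 ÷ 16 tbsp/cup × 108 g/cup = 270.0 g
arborio rice: 3 tbsp × 20/3 ÷ 16 tbsp/cup × 200 g/cup = 250.0 g
tomato paste: 2.5 oz × 20/3 × 28.35 g/oz = 472.5 g

ketchup: 377.8 g; dried chickpeas: 1.4 cup; breadcrumbs: 270.0 g; arborio rice: 250.0 g; tomato paste: 472.5 g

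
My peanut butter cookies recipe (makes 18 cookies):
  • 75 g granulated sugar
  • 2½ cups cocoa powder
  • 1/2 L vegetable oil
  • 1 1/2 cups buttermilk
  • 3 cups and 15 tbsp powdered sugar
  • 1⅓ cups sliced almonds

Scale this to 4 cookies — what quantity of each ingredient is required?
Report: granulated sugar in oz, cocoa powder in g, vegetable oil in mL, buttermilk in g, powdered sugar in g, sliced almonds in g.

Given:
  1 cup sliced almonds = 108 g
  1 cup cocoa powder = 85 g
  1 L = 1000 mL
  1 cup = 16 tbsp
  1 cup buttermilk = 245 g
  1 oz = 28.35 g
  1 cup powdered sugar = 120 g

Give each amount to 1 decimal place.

granulated sugar: 0.6 oz; cocoa powder: 47.2 g; vegetable oil: 111.1 mL; buttermilk: 81.7 g; powdered sugar: 105.0 g; sliced almonds: 32.0 g

Scaling factor: 4/18 = 2/9.
granulated sugar: 75 g × 2/9 ÷ 28.35 g/oz ≈ 0.6 oz
cocoa powder: 2.5 cup × 2/9 × 85 g/cup ≈ 47.2 g
vegetable oil: 0.5 L × 2/9 × 1000 mL/L ≈ 111.1 mL
buttermilk: 1.5 cup × 2/9 × 245 g/cup ≈ 81.7 g
powdered sugar: (3 cup + 15 tbsp = 3.9375 cup) × 2/9 × 120 g/cup = 105.0 g
sliced almonds: 4/3 cup × 2/9 × 108 g/cup = 32.0 g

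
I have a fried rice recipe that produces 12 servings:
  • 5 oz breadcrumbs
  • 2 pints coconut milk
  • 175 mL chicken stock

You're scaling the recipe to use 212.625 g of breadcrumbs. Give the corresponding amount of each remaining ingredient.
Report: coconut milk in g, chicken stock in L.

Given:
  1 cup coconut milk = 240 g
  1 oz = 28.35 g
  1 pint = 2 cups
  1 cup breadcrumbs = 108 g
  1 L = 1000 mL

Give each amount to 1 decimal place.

The original recipe has 141.75 g of breadcrumbs, so the scaling factor is 212.625 ÷ 141.75 = 3/2 = 1.5.
coconut milk: 2 pint × 3/2 × 2 cup/pint × 240 g/cup = 1440.0 g
chicken stock: 175 mL × 3/2 ÷ 1000 mL/L ≈ 0.3 L

coconut milk: 1440.0 g; chicken stock: 0.3 L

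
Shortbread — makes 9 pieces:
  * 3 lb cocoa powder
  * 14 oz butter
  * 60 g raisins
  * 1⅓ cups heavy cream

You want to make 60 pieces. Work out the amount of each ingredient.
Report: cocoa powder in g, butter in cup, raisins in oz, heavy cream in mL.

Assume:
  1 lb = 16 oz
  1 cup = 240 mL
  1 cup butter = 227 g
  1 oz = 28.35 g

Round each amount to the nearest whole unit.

cocoa powder: 9072 g; butter: 12 cup; raisins: 14 oz; heavy cream: 2133 mL

Scaling factor: 60/9 = 20/3.
cocoa powder: 3 lb × 20/3 × 16 oz/lb × 28.35 g/oz = 9072 g
butter: 14 oz × 20/3 × 28.35 g/oz ÷ 227 g/cup ≈ 12 cup
raisins: 60 g × 20/3 ÷ 28.35 g/oz ≈ 14 oz
heavy cream: 4/3 cup × 20/3 × 240 mL/cup ≈ 2133 mL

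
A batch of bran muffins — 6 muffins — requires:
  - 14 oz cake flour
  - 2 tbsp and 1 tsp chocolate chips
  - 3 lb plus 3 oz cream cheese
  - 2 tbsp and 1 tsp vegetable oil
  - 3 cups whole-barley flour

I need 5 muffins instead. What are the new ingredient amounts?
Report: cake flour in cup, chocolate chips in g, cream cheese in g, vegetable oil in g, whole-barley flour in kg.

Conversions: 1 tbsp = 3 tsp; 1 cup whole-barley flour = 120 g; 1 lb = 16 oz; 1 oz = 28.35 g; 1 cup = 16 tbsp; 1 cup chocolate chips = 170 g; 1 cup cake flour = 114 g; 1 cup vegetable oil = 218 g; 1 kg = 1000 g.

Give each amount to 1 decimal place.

Scaling factor: 5/6.
cake flour: 14 oz × 5/6 × 28.35 g/oz ÷ 114 g/cup ≈ 2.9 cup
chocolate chips: (2 tbsp + 1 tsp = 7/3 tbsp) × 5/6 ÷ 16 tbsp/cup × 170 g/cup ≈ 20.7 g
cream cheese: (3 lb + 3 oz = 3.1875 lb) × 5/6 × 16 oz/lb × 28.35 g/oz ≈ 1204.9 g
vegetable oil: (2 tbsp + 1 tsp = 7/3 tbsp) × 5/6 ÷ 16 tbsp/cup × 218 g/cup ≈ 26.5 g
whole-barley flour: 3 cup × 5/6 × 120 g/cup ÷ 1000 g/kg = 0.3 kg

cake flour: 2.9 cup; chocolate chips: 20.7 g; cream cheese: 1204.9 g; vegetable oil: 26.5 g; whole-barley flour: 0.3 kg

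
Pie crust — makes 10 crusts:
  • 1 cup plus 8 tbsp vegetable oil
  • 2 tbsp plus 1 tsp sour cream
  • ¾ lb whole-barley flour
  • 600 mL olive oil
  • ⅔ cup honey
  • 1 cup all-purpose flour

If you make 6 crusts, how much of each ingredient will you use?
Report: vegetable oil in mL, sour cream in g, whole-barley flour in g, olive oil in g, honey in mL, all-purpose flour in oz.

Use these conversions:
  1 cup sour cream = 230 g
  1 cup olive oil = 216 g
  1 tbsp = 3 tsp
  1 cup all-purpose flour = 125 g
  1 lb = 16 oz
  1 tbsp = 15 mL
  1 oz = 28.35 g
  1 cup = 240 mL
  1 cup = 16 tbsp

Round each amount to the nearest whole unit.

vegetable oil: 216 mL; sour cream: 20 g; whole-barley flour: 204 g; olive oil: 324 g; honey: 96 mL; all-purpose flour: 3 oz

Scaling factor: 6/10 = 3/5 = 0.6.
vegetable oil: (1 cup + 8 tbsp = 1.5 cup) × 3/5 × 240 mL/cup = 216 mL
sour cream: (2 tbsp + 1 tsp = 7/3 tbsp) × 3/5 ÷ 16 tbsp/cup × 230 g/cup ≈ 20 g
whole-barley flour: 0.75 lb × 3/5 × 16 oz/lb × 28.35 g/oz ≈ 204 g
olive oil: 600 mL × 3/5 ÷ 240 mL/cup × 216 g/cup = 324 g
honey: 2/3 cup × 3/5 × 240 mL/cup = 96 mL
all-purpose flour: 1 cup × 3/5 × 125 g/cup ÷ 28.35 g/oz ≈ 3 oz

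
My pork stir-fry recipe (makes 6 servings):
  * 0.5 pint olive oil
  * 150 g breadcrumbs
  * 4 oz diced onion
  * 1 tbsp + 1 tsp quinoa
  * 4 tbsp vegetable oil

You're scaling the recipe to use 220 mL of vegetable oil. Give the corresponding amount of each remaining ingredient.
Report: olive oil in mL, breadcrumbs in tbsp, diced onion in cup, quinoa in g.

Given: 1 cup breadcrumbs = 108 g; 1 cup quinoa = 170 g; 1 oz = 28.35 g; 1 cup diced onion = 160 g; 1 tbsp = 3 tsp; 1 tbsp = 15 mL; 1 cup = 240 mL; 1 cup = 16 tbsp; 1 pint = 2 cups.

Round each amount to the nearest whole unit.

olive oil: 880 mL; breadcrumbs: 81 tbsp; diced onion: 3 cup; quinoa: 52 g

The original recipe has 60 mL of vegetable oil, so the scaling factor is 220 ÷ 60 = 11/3.
olive oil: 0.5 pint × 11/3 × 2 cup/pint × 240 mL/cup = 880 mL
breadcrumbs: 150 g × 11/3 ÷ 108 g/cup × 16 tbsp/cup ≈ 81 tbsp
diced onion: 4 oz × 11/3 × 28.35 g/oz ÷ 160 g/cup ≈ 3 cup
quinoa: (1 tbsp + 1 tsp = 4/3 tbsp) × 11/3 ÷ 16 tbsp/cup × 170 g/cup ≈ 52 g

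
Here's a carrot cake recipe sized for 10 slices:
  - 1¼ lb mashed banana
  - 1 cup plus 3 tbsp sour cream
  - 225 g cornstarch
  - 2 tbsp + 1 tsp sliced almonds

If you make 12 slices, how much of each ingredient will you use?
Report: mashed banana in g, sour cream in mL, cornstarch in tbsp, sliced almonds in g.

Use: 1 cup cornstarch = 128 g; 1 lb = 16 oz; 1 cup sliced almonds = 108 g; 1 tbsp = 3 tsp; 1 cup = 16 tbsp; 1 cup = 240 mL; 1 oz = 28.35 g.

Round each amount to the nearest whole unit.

Scaling factor: 12/10 = 6/5 = 1.2.
mashed banana: 1.25 lb × 6/5 × 16 oz/lb × 28.35 g/oz ≈ 680 g
sour cream: (1 cup + 3 tbsp = 1.1875 cup) × 6/5 × 240 mL/cup = 342 mL
cornstarch: 225 g × 6/5 ÷ 128 g/cup × 16 tbsp/cup ≈ 34 tbsp
sliced almonds: (2 tbsp + 1 tsp = 7/3 tbsp) × 6/5 ÷ 16 tbsp/cup × 108 g/cup ≈ 19 g

mashed banana: 680 g; sour cream: 342 mL; cornstarch: 34 tbsp; sliced almonds: 19 g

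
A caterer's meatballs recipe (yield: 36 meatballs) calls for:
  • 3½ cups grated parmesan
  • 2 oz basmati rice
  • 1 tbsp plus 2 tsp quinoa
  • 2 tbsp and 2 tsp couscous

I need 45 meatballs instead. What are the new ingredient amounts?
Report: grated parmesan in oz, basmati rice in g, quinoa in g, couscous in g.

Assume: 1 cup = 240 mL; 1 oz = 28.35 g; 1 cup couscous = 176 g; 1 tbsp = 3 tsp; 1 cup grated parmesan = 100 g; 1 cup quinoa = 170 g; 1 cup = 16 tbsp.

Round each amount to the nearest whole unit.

grated parmesan: 15 oz; basmati rice: 71 g; quinoa: 22 g; couscous: 37 g

Scaling factor: 45/36 = 5/4 = 1.25.
grated parmesan: 3.5 cup × 5/4 × 100 g/cup ÷ 28.35 g/oz ≈ 15 oz
basmati rice: 2 oz × 5/4 × 28.35 g/oz ≈ 71 g
quinoa: (1 tbsp + 2 tsp = 5/3 tbsp) × 5/4 ÷ 16 tbsp/cup × 170 g/cup ≈ 22 g
couscous: (2 tbsp + 2 tsp = 8/3 tbsp) × 5/4 ÷ 16 tbsp/cup × 176 g/cup ≈ 37 g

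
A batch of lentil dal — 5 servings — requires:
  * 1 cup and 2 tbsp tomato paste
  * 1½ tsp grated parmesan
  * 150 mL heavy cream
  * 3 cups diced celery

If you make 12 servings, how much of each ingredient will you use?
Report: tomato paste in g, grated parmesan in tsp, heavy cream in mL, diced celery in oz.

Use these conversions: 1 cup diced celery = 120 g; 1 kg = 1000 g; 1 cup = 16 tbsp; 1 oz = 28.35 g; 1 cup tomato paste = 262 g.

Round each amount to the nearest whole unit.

tomato paste: 707 g; grated parmesan: 4 tsp; heavy cream: 360 mL; diced celery: 30 oz

Scaling factor: 12/5 = 2.4.
tomato paste: (1 cup + 2 tbsp = 1.125 cup) × 12/5 × 262 g/cup ≈ 707 g
grated parmesan: 1.5 tsp × 12/5 ≈ 4 tsp
heavy cream: 150 mL × 12/5 = 360 mL
diced celery: 3 cup × 12/5 × 120 g/cup ÷ 28.35 g/oz ≈ 30 oz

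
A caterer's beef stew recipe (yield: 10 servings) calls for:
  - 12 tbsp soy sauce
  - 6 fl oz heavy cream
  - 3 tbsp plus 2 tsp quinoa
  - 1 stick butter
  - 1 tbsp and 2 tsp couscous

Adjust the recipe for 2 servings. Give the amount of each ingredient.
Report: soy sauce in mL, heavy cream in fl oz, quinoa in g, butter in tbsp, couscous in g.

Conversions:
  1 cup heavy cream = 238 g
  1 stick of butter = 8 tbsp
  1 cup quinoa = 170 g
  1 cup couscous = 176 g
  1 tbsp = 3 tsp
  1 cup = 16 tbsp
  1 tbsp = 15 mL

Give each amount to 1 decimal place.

soy sauce: 36.0 mL; heavy cream: 1.2 fl oz; quinoa: 7.8 g; butter: 1.6 tbsp; couscous: 3.7 g

Scaling factor: 2/10 = 1/5 = 0.2.
soy sauce: 12 tbsp × 1/5 × 15 mL/tbsp = 36.0 mL
heavy cream: 6 fl oz × 1/5 = 1.2 fl oz
quinoa: (3 tbsp + 2 tsp = 11/3 tbsp) × 1/5 ÷ 16 tbsp/cup × 170 g/cup ≈ 7.8 g
butter: 1 stick × 1/5 × 8 tbsp/stick = 1.6 tbsp
couscous: (1 tbsp + 2 tsp = 5/3 tbsp) × 1/5 ÷ 16 tbsp/cup × 176 g/cup ≈ 3.7 g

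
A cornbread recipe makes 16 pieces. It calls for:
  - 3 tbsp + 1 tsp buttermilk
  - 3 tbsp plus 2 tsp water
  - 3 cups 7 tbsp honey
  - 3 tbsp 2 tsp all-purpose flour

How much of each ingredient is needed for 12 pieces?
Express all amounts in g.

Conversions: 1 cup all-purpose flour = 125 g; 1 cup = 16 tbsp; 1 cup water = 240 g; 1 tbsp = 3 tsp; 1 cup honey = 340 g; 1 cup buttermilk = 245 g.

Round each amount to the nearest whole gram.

buttermilk: 38 g; water: 41 g; honey: 877 g; all-purpose flour: 21 g

Scaling factor: 12/16 = 3/4 = 0.75.
buttermilk: (3 tbsp + 1 tsp = 10/3 tbsp) × 3/4 ÷ 16 tbsp/cup × 245 g/cup ≈ 38 g
water: (3 tbsp + 2 tsp = 11/3 tbsp) × 3/4 ÷ 16 tbsp/cup × 240 g/cup ≈ 41 g
honey: (3 cup + 7 tbsp = 3.4375 cup) × 3/4 × 340 g/cup ≈ 877 g
all-purpose flour: (3 tbsp + 2 tsp = 11/3 tbsp) × 3/4 ÷ 16 tbsp/cup × 125 g/cup ≈ 21 g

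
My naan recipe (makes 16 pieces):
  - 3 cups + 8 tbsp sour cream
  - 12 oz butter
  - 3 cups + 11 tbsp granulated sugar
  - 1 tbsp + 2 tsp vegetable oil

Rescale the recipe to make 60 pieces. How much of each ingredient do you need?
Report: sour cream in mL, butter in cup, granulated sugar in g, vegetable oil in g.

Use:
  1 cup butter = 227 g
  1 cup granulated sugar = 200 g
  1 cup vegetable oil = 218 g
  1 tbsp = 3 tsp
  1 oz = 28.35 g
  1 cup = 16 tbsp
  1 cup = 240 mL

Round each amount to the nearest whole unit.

sour cream: 3150 mL; butter: 6 cup; granulated sugar: 2766 g; vegetable oil: 85 g

Scaling factor: 60/16 = 15/4 = 3.75.
sour cream: (3 cup + 8 tbsp = 3.5 cup) × 15/4 × 240 mL/cup = 3150 mL
butter: 12 oz × 15/4 × 28.35 g/oz ÷ 227 g/cup ≈ 6 cup
granulated sugar: (3 cup + 11 tbsp = 3.6875 cup) × 15/4 × 200 g/cup ≈ 2766 g
vegetable oil: (1 tbsp + 2 tsp = 5/3 tbsp) × 15/4 ÷ 16 tbsp/cup × 218 g/cup ≈ 85 g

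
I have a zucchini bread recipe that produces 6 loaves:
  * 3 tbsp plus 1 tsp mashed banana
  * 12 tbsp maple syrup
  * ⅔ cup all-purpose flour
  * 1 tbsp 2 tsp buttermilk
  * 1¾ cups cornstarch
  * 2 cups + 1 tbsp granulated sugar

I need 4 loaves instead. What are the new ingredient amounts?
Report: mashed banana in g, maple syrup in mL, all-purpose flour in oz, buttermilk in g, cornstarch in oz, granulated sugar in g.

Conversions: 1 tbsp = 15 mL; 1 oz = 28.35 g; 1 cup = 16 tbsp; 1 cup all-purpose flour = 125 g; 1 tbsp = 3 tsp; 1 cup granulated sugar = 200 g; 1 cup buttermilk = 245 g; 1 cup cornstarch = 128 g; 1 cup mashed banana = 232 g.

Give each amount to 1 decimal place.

mashed banana: 32.2 g; maple syrup: 120.0 mL; all-purpose flour: 2.0 oz; buttermilk: 17.0 g; cornstarch: 5.3 oz; granulated sugar: 275.0 g

Scaling factor: 4/6 = 2/3.
mashed banana: (3 tbsp + 1 tsp = 10/3 tbsp) × 2/3 ÷ 16 tbsp/cup × 232 g/cup ≈ 32.2 g
maple syrup: 12 tbsp × 2/3 × 15 mL/tbsp = 120.0 mL
all-purpose flour: 2/3 cup × 2/3 × 125 g/cup ÷ 28.35 g/oz ≈ 2.0 oz
buttermilk: (1 tbsp + 2 tsp = 5/3 tbsp) × 2/3 ÷ 16 tbsp/cup × 245 g/cup ≈ 17.0 g
cornstarch: 1.75 cup × 2/3 × 128 g/cup ÷ 28.35 g/oz ≈ 5.3 oz
granulated sugar: (2 cup + 1 tbsp = 2.0625 cup) × 2/3 × 200 g/cup = 275.0 g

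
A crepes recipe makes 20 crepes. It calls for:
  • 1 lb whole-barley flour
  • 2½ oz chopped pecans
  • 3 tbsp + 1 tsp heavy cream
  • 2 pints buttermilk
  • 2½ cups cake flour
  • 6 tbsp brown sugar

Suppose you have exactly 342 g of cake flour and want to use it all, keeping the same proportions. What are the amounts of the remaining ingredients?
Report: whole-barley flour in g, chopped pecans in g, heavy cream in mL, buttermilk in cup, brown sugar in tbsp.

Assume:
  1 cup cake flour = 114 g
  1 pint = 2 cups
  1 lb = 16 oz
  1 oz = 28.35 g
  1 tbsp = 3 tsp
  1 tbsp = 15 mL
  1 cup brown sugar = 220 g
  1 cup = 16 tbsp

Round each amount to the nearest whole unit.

whole-barley flour: 544 g; chopped pecans: 85 g; heavy cream: 60 mL; buttermilk: 5 cup; brown sugar: 7 tbsp

The original recipe has 285 g of cake flour, so the scaling factor is 342 ÷ 285 = 6/5 = 1.2.
whole-barley flour: 1 lb × 6/5 × 16 oz/lb × 28.35 g/oz ≈ 544 g
chopped pecans: 2.5 oz × 6/5 × 28.35 g/oz ≈ 85 g
heavy cream: (3 tbsp + 1 tsp = 10/3 tbsp) × 6/5 × 15 mL/tbsp = 60 mL
buttermilk: 2 pint × 6/5 × 2 cup/pint ≈ 5 cup
brown sugar: 6 tbsp × 6/5 ≈ 7 tbsp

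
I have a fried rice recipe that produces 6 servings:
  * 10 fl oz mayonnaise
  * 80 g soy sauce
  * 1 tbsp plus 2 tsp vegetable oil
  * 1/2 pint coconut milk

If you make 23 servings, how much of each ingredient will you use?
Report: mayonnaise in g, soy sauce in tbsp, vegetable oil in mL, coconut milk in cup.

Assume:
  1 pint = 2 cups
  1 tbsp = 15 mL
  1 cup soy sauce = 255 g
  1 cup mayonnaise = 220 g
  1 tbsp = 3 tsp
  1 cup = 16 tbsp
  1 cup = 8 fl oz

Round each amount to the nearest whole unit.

mayonnaise: 1054 g; soy sauce: 19 tbsp; vegetable oil: 96 mL; coconut milk: 4 cup

Scaling factor: 23/6.
mayonnaise: 10 fl oz × 23/6 ÷ 8 fl oz/cup × 220 g/cup ≈ 1054 g
soy sauce: 80 g × 23/6 ÷ 255 g/cup × 16 tbsp/cup ≈ 19 tbsp
vegetable oil: (1 tbsp + 2 tsp = 5/3 tbsp) × 23/6 × 15 mL/tbsp ≈ 96 mL
coconut milk: 0.5 pint × 23/6 × 2 cup/pint ≈ 4 cup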